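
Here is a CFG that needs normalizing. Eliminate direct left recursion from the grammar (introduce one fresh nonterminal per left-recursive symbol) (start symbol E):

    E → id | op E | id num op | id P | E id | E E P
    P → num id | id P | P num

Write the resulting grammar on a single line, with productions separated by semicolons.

E → id E' | op E E' | id num op E' | id P E'; P → num id P' | id P P'; E' → id E' | E P E' | ε; P' → num P' | ε

Directly left-recursive nonterminals: E, P.
For E: α = {id, E P}, β = {id, op E, id num op, id P}. Rewrite as E → β E' and E' → α E' | ε.
For P: α = {num}, β = {num id, id P}. Rewrite as P → β P' and P' → α P' | ε.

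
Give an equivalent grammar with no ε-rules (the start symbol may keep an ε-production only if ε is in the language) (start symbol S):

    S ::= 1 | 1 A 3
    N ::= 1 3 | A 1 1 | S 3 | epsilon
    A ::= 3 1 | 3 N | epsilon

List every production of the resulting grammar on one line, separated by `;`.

S ::= 1 | 1 A 3 | 1 3; N ::= 1 3 | A 1 1 | 1 1 | S 3; A ::= 3 1 | 3 N | 3

The nullable symbols are {A, N}.
ε ∉ L(G), so no ε-production is kept.
For each production, add variants omitting each subset of nullable occurrences: S → 1 A 3 gives 1 A 3 | 1 3. N → A 1 1 gives A 1 1 | 1 1. A → 3 N gives 3 N | 3.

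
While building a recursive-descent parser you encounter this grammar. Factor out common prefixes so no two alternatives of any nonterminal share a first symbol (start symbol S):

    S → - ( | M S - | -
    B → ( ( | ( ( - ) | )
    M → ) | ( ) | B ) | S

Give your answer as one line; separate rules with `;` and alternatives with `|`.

S has alternatives sharing prefix '-': factor to S → - S' with S' → ( | ε.
B has alternatives sharing prefix '( (': factor to B → ( ( B' with B' → ε | - ).

S → M S - | - S'; B → ) | ( ( B'; M → ) | ( ) | B ) | S; S' → ( | ε; B' → ε | - )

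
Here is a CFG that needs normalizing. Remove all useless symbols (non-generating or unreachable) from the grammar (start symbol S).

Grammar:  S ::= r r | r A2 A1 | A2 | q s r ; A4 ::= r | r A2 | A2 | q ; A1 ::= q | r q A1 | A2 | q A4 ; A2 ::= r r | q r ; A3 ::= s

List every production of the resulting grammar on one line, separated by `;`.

Generating nonterminals: {A1, A2, A3, A4, S}.
Reachable from S after that: {A1, A2, A4, S}.
Removed useless symbols: {A3} and every production mentioning them.

S ::= r r | r A2 A1 | A2 | q s r; A4 ::= r | r A2 | A2 | q; A1 ::= q | r q A1 | A2 | q A4; A2 ::= r r | q r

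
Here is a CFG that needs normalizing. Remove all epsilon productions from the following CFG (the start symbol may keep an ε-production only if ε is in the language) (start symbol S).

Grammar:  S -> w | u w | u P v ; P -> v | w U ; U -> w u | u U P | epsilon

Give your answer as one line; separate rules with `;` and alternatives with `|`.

S -> w | u w | u P v; P -> v | w U | w; U -> w u | u U P | u P

The nullable symbols are {U}.
ε ∉ L(G), so no ε-production is kept.
For each production, add variants omitting each subset of nullable occurrences: P → w U gives w U | w. U → u U P gives u U P | u P.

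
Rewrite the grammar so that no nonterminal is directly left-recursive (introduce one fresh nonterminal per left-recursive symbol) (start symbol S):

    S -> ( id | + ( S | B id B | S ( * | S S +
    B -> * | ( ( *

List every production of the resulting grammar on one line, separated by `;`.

Left recursion appears on S.
For S: α = {( *, S +}, β = {( id, + ( S, B id B}. Rewrite as S → β S' and S' → α S' | ε.

S -> ( id S' | + ( S S' | B id B S'; B -> * | ( ( *; S' -> ( * S' | S + S' | ε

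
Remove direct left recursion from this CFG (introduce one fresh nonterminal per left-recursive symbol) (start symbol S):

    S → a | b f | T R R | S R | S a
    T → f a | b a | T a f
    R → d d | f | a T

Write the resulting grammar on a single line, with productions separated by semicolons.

Directly left-recursive nonterminals: S, T.
For S: α = {R, a}, β = {a, b f, T R R}. Rewrite as S → β S' and S' → α S' | ε.
For T: α = {a f}, β = {f a, b a}. Rewrite as T → β T' and T' → α T' | ε.

S → a S' | b f S' | T R R S'; T → f a T' | b a T'; R → d d | f | a T; S' → R S' | a S' | ε; T' → a f T' | ε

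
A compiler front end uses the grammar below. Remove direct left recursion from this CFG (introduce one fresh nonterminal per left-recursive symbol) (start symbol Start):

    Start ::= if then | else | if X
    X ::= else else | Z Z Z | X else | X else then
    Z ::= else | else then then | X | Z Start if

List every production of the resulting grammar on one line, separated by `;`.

Start ::= if then | else | if X; X ::= else else X1 | Z Z Z X1; Z ::= else Z1 | else then then Z1 | X Z1; X1 ::= else X1 | else then X1 | ε; Z1 ::= Start if Z1 | ε

Left recursion appears on X, Z.
For X: α = {else, else then}, β = {else else, Z Z Z}. Rewrite as X → β X1 and X1 → α X1 | ε.
For Z: α = {Start if}, β = {else, else then then, X}. Rewrite as Z → β Z1 and Z1 → α Z1 | ε.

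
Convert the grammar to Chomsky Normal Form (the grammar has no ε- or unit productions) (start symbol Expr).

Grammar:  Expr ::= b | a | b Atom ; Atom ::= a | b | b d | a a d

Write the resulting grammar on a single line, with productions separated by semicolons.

Expr ::= b | a | X1 Atom; Atom ::= a | b | X1 X2 | X3 Y1; X1 ::= b; X2 ::= d; X3 ::= a; Y1 ::= X3 X2

Introduce a nonterminal for each terminal appearing in a rule of length ≥ 2: X1 → b, X2 → d, X3 → a.
Binarize each right-hand side of length ≥ 3 by chaining fresh nonterminals (Y1, Y2, …): affected rules were Atom → X3 X3 X2.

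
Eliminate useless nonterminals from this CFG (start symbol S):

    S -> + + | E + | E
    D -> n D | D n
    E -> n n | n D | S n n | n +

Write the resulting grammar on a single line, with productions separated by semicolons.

S -> + + | E + | E; E -> n n | S n n | n +

Generating nonterminals: {E, S}.
Reachable from S after that: {E, S}.
Removed useless symbols: {D} and every production mentioning them.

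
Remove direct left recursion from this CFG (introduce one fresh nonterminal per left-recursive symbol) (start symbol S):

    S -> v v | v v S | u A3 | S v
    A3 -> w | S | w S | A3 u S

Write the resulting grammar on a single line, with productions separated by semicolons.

S, A3 are directly left-recursive.
For S: α = {v}, β = {v v, v v S, u A3}. Rewrite as S → β S' and S' → α S' | ε.
For A3: α = {u S}, β = {w, S, w S}. Rewrite as A3 → β A3' and A3' → α A3' | ε.

S -> v v S' | v v S S' | u A3 S'; A3 -> w A3' | S A3' | w S A3'; S' -> v S' | ε; A3' -> u S A3' | ε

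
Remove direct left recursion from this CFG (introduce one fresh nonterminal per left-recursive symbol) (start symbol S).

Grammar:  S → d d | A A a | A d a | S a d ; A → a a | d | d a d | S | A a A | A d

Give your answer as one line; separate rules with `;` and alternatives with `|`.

S → d d S' | A A a S' | A d a S'; A → a a A' | d A' | d a d A' | S A'; S' → a d S' | eps; A' → a A A' | d A' | eps

Left recursion appears on S, A.
For S: α = {a d}, β = {d d, A A a, A d a}. Rewrite as S → β S' and S' → α S' | ε.
For A: α = {a A, d}, β = {a a, d, d a d, S}. Rewrite as A → β A' and A' → α A' | ε.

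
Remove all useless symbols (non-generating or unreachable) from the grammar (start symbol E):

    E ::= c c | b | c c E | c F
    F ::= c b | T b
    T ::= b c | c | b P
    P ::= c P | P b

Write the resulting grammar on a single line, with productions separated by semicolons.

E ::= c c | b | c c E | c F; F ::= c b | T b; T ::= b c | c

Generating nonterminals: {E, F, T}.
Reachable from E after that: {E, F, T}.
Removed useless symbols: {P} and every production mentioning them.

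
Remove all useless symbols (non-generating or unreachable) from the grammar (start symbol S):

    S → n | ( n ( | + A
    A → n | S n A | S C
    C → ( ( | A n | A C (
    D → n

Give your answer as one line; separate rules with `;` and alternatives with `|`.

S → n | ( n ( | + A; A → n | S n A | S C; C → ( ( | A n | A C (

Generating nonterminals: {A, C, D, S}.
Reachable from S after that: {A, C, S}.
Removed useless symbols: {D} and every production mentioning them.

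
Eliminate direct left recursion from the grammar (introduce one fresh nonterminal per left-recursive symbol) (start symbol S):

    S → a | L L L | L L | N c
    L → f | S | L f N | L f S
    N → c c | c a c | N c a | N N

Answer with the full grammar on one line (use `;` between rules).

Directly left-recursive nonterminals: L, N.
For L: α = {f N, f S}, β = {f, S}. Rewrite as L → β L' and L' → α L' | ε.
For N: α = {c a, N}, β = {c c, c a c}. Rewrite as N → β N' and N' → α N' | ε.

S → a | L L L | L L | N c; L → f L' | S L'; N → c c N' | c a c N'; L' → f N L' | f S L' | ε; N' → c a N' | N N' | ε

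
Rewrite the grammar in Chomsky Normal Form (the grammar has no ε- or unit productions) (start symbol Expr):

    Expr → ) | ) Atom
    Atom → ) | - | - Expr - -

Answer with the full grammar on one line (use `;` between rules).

Introduce a nonterminal for each terminal appearing in a rule of length ≥ 2: X1 → ), X2 → -.
Binarize each right-hand side of length ≥ 3 by chaining fresh nonterminals (Y1, Y2, …): affected rules were Atom → X2 Expr X2 X2.

Expr → ) | X1 Atom; Atom → ) | - | X2 Y1; X1 → ); X2 → -; Y1 → Expr Y2; Y2 → X2 X2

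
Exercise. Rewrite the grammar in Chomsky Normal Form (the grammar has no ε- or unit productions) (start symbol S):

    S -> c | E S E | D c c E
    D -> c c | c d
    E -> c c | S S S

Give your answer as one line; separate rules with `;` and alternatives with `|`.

Introduce a nonterminal for each terminal appearing in a rule of length ≥ 2: X1 → c, X2 → d.
Binarize each right-hand side of length ≥ 3 by chaining fresh nonterminals (Y1, Y2, …): affected rules were S → E S E; S → D X1 X1 E; E → S S S.

S -> c | E Y1 | D Y2; D -> X1 X1 | X1 X2; E -> X1 X1 | S Y4; X1 -> c; X2 -> d; Y1 -> S E; Y2 -> X1 Y3; Y3 -> X1 E; Y4 -> S S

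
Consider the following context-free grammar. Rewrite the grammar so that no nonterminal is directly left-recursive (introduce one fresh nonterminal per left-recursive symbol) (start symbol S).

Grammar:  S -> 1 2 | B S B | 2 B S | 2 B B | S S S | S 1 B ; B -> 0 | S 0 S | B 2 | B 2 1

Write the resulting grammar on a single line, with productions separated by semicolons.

S, B are directly left-recursive.
For S: α = {S S, 1 B}, β = {1 2, B S B, 2 B S, 2 B B}. Rewrite as S → β S' and S' → α S' | ε.
For B: α = {2, 2 1}, β = {0, S 0 S}. Rewrite as B → β B' and B' → α B' | ε.

S -> 1 2 S' | B S B S' | 2 B S S' | 2 B B S'; B -> 0 B' | S 0 S B'; S' -> S S S' | 1 B S' | ε; B' -> 2 B' | 2 1 B' | ε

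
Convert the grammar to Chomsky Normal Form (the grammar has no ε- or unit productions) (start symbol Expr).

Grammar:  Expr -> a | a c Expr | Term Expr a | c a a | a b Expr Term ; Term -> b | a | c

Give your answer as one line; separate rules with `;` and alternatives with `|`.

Expr -> a | X1 Y1 | Term Y2 | X2 Y3 | X1 Y4; Term -> b | a | c; X1 -> a; X2 -> c; X3 -> b; Y1 -> X2 Expr; Y2 -> Expr X1; Y3 -> X1 X1; Y4 -> X3 Y5; Y5 -> Expr Term

Introduce a nonterminal for each terminal appearing in a rule of length ≥ 2: X1 → a, X2 → c, X3 → b.
Binarize each right-hand side of length ≥ 3 by chaining fresh nonterminals (Y1, Y2, …): affected rules were Expr → X1 X2 Expr; Expr → Term Expr X1; Expr → X2 X1 X1; Expr → X1 X3 Expr Term.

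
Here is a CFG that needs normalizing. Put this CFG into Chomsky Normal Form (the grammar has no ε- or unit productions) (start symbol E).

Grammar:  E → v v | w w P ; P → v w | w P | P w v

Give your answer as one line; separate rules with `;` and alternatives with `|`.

E → X1 X1 | X2 Y1; P → X1 X2 | X2 P | P Y2; X1 → v; X2 → w; Y1 → X2 P; Y2 → X2 X1

Introduce a nonterminal for each terminal appearing in a rule of length ≥ 2: X1 → v, X2 → w.
Binarize each right-hand side of length ≥ 3 by chaining fresh nonterminals (Y1, Y2, …): affected rules were E → X2 X2 P; P → P X2 X1.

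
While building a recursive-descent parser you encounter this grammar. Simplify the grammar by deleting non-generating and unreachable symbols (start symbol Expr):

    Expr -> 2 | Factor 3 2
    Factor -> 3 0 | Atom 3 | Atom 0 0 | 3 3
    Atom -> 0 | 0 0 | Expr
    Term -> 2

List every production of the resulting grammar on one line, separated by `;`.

Expr -> 2 | Factor 3 2; Factor -> 3 0 | Atom 3 | Atom 0 0 | 3 3; Atom -> 0 | 0 0 | Expr

Generating nonterminals: {Atom, Expr, Factor, Term}.
Reachable from Expr after that: {Atom, Expr, Factor}.
Removed useless symbols: {Term} and every production mentioning them.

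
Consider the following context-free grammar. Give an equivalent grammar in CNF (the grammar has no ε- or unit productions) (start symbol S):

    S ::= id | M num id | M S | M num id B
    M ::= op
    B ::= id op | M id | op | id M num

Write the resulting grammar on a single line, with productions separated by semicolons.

S ::= id | M Y1 | M S | M Y2; M ::= op; B ::= X2 X3 | M X2 | op | X2 Y4; X1 ::= num; X2 ::= id; X3 ::= op; Y1 ::= X1 X2; Y2 ::= X1 Y3; Y3 ::= X2 B; Y4 ::= M X1

Introduce a nonterminal for each terminal appearing in a rule of length ≥ 2: X1 → num, X2 → id, X3 → op.
Binarize each right-hand side of length ≥ 3 by chaining fresh nonterminals (Y1, Y2, …): affected rules were S → M X1 X2; S → M X1 X2 B; B → X2 M X1.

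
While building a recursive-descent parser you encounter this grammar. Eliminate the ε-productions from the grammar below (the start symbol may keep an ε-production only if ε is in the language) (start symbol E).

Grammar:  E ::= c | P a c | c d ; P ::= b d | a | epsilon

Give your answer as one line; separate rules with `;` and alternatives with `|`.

E ::= c | P a c | a c | c d; P ::= b d | a

The nullable symbols are {P}.
ε ∉ L(G), so no ε-production is kept.
Expand every rule over subsets of its nullable positions: E → P a c gives P a c | a c.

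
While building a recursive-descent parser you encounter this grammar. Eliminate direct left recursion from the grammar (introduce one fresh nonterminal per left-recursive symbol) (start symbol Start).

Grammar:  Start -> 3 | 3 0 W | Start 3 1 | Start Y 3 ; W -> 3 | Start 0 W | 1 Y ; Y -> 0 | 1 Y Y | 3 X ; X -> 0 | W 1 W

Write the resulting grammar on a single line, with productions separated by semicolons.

Start is directly left-recursive.
For Start: α = {3 1, Y 3}, β = {3, 3 0 W}. Rewrite as Start → β Start1 and Start1 → α Start1 | ε.

Start -> 3 Start1 | 3 0 W Start1; W -> 3 | Start 0 W | 1 Y; Y -> 0 | 1 Y Y | 3 X; X -> 0 | W 1 W; Start1 -> 3 1 Start1 | Y 3 Start1 | ε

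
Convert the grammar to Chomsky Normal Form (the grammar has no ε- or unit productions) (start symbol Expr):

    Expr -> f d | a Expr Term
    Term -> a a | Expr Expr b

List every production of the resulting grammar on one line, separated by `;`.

Expr -> X1 X2 | X3 Y1; Term -> X3 X3 | Expr Y2; X1 -> f; X2 -> d; X3 -> a; X4 -> b; Y1 -> Expr Term; Y2 -> Expr X4

Introduce a nonterminal for each terminal appearing in a rule of length ≥ 2: X1 → f, X2 → d, X3 → a, X4 → b.
Binarize each right-hand side of length ≥ 3 by chaining fresh nonterminals (Y1, Y2, …): affected rules were Expr → X3 Expr Term; Term → Expr Expr X4.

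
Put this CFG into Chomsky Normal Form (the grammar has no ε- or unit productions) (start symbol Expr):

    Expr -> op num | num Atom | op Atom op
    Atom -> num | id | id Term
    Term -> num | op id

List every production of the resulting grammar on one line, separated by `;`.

Introduce a nonterminal for each terminal appearing in a rule of length ≥ 2: X1 → op, X2 → num, X3 → id.
Binarize each right-hand side of length ≥ 3 by chaining fresh nonterminals (Y1, Y2, …): affected rules were Expr → X1 Atom X1.

Expr -> X1 X2 | X2 Atom | X1 Y1; Atom -> num | id | X3 Term; Term -> num | X1 X3; X1 -> op; X2 -> num; X3 -> id; Y1 -> Atom X1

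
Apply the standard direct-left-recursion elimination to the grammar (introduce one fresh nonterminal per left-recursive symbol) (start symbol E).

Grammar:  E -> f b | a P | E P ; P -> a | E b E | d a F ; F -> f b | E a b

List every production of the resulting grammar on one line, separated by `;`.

Left recursion appears on E.
For E: α = {P}, β = {f b, a P}. Rewrite as E → β E' and E' → α E' | ε.

E -> f b E' | a P E'; P -> a | E b E | d a F; F -> f b | E a b; E' -> P E' | eps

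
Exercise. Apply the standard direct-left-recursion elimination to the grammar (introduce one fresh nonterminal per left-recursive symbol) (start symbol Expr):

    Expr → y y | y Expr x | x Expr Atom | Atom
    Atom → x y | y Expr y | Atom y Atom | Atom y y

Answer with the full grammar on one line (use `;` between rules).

Expr → y y | y Expr x | x Expr Atom | Atom; Atom → x y Atom1 | y Expr y Atom1; Atom1 → y Atom Atom1 | y y Atom1 | ε

Directly left-recursive nonterminal: Atom.
For Atom: α = {y Atom, y y}, β = {x y, y Expr y}. Rewrite as Atom → β Atom1 and Atom1 → α Atom1 | ε.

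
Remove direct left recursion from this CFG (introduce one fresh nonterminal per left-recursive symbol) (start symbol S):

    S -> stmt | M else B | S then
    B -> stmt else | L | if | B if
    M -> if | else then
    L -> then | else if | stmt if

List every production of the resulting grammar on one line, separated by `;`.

S, B are directly left-recursive.
For S: α = {then}, β = {stmt, M else B}. Rewrite as S → β S' and S' → α S' | ε.
For B: α = {if}, β = {stmt else, L, if}. Rewrite as B → β B' and B' → α B' | ε.

S -> stmt S' | M else B S'; B -> stmt else B' | L B' | if B'; M -> if | else then; L -> then | else if | stmt if; S' -> then S' | ε; B' -> if B' | ε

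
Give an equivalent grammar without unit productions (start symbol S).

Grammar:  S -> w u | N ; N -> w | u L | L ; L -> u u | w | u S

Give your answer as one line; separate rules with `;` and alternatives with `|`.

S -> u u | w | u S | w u | u L; N -> u u | w | u S | u L; L -> u u | w | u S

Unit pairs: N ⇒* {L}; S ⇒* {L, N}.
Replace each nonterminal's rules with the union of the non-unit rules of every nonterminal it unit-derives.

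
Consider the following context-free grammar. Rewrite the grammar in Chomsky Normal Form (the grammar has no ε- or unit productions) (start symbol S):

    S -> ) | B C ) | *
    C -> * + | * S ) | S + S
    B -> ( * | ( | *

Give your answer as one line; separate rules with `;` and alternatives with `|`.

Introduce a nonterminal for each terminal appearing in a rule of length ≥ 2: X1 → ), X2 → *, X3 → +, X4 → (.
Binarize each right-hand side of length ≥ 3 by chaining fresh nonterminals (Y1, Y2, …): affected rules were S → B C X1; C → X2 S X1; C → S X3 S.

S -> ) | B Y1 | *; C -> X2 X3 | X2 Y2 | S Y3; B -> X4 X2 | ( | *; X1 -> ); X2 -> *; X3 -> +; X4 -> (; Y1 -> C X1; Y2 -> S X1; Y3 -> X3 S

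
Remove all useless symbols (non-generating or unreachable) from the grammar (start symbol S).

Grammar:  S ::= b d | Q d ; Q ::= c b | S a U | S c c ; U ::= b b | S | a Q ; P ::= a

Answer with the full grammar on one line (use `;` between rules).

S ::= b d | Q d; Q ::= c b | S a U | S c c; U ::= b b | S | a Q

Generating nonterminals: {P, Q, S, U}.
Reachable from S after that: {Q, S, U}.
Removed useless symbols: {P} and every production mentioning them.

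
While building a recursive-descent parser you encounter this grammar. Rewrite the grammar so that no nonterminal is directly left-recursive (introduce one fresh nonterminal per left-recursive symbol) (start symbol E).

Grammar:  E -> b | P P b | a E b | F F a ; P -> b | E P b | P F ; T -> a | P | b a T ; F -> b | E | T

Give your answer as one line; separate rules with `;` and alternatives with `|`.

E -> b | P P b | a E b | F F a; P -> b P' | E P b P'; T -> a | P | b a T; F -> b | E | T; P' -> F P' | ε

Directly left-recursive nonterminal: P.
For P: α = {F}, β = {b, E P b}. Rewrite as P → β P' and P' → α P' | ε.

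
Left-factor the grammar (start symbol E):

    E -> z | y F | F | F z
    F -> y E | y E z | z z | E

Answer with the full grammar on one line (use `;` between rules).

E -> z | y F | F E'; F -> z z | E | y E F'; E' -> ε | z; F' -> ε | z

E has alternatives sharing prefix 'F': factor to E → F E' with E' → ε | z.
F has alternatives sharing prefix 'y E': factor to F → y E F' with F' → ε | z.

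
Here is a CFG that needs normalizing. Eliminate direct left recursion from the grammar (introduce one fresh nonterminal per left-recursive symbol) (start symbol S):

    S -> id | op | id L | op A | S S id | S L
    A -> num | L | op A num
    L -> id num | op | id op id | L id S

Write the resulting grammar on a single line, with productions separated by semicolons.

S, L are directly left-recursive.
For S: α = {S id, L}, β = {id, op, id L, op A}. Rewrite as S → β S' and S' → α S' | ε.
For L: α = {id S}, β = {id num, op, id op id}. Rewrite as L → β L' and L' → α L' | ε.

S -> id S' | op S' | id L S' | op A S'; A -> num | L | op A num; L -> id num L' | op L' | id op id L'; S' -> S id S' | L S' | ε; L' -> id S L' | ε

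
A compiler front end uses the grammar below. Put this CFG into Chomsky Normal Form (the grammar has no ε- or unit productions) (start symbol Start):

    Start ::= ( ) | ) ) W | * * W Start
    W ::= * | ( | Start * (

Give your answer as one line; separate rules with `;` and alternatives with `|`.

Start ::= X1 X2 | X2 Y1 | X3 Y2; W ::= * | ( | Start Y4; X1 ::= (; X2 ::= ); X3 ::= *; Y1 ::= X2 W; Y2 ::= X3 Y3; Y3 ::= W Start; Y4 ::= X3 X1

Introduce a nonterminal for each terminal appearing in a rule of length ≥ 2: X1 → (, X2 → ), X3 → *.
Binarize each right-hand side of length ≥ 3 by chaining fresh nonterminals (Y1, Y2, …): affected rules were Start → X2 X2 W; Start → X3 X3 W Start; W → Start X3 X1.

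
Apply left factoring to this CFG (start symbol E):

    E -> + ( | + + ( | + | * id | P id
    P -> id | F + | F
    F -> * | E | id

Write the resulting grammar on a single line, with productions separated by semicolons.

E -> * id | P id | + E'; P -> id | F P'; F -> * | E | id; E' -> ( | + ( | ε; P' -> + | ε

E has alternatives sharing prefix '+': factor to E → + E' with E' → ( | + ( | ε.
P has alternatives sharing prefix 'F': factor to P → F P' with P' → + | ε.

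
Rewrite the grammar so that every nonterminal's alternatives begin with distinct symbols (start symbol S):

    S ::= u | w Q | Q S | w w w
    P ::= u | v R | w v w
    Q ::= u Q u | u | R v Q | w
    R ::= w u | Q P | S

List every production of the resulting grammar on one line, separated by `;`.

S has alternatives sharing prefix 'w': factor to S → w S' with S' → Q | w w.
Q has alternatives sharing prefix 'u': factor to Q → u Q' with Q' → Q u | ε.

S ::= u | Q S | w S'; P ::= u | v R | w v w; Q ::= R v Q | w | u Q'; R ::= w u | Q P | S; S' ::= Q | w w; Q' ::= Q u | ε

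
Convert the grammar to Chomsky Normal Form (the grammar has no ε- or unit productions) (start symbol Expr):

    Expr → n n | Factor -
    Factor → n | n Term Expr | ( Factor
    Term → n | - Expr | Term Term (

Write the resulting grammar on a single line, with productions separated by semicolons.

Expr → X1 X1 | Factor X2; Factor → n | X1 Y1 | X3 Factor; Term → n | X2 Expr | Term Y2; X1 → n; X2 → -; X3 → (; Y1 → Term Expr; Y2 → Term X3

Introduce a nonterminal for each terminal appearing in a rule of length ≥ 2: X1 → n, X2 → -, X3 → (.
Binarize each right-hand side of length ≥ 3 by chaining fresh nonterminals (Y1, Y2, …): affected rules were Factor → X1 Term Expr; Term → Term Term X3.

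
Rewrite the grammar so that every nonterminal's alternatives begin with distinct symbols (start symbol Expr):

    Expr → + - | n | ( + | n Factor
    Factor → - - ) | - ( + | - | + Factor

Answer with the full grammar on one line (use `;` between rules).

Expr → + - | ( + | n Expr1; Factor → + Factor | - Factor1; Expr1 → ε | Factor; Factor1 → - ) | ( + | ε

Expr has alternatives sharing prefix 'n': factor to Expr → n Expr1 with Expr1 → ε | Factor.
Factor has alternatives sharing prefix '-': factor to Factor → - Factor1 with Factor1 → - ) | ( + | ε.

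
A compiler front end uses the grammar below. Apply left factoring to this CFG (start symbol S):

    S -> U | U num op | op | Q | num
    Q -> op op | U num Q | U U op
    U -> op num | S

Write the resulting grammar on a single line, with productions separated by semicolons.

S has alternatives sharing prefix 'U': factor to S → U S' with S' → ε | num op.
Q has alternatives sharing prefix 'U': factor to Q → U Q' with Q' → num Q | U op.

S -> op | Q | num | U S'; Q -> op op | U Q'; U -> op num | S; S' -> eps | num op; Q' -> num Q | U op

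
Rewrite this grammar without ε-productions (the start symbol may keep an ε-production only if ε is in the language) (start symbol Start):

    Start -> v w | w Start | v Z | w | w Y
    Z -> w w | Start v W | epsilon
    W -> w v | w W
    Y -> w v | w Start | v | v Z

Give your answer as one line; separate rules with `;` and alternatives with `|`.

Nullable nonterminals: {Z}.
ε ∉ L(G), so no ε-production is kept.
Add the nullable-subset variants: Start → v Z gives v Z | v.

Start -> v w | w Start | v Z | v | w | w Y; Z -> w w | Start v W; W -> w v | w W; Y -> w v | w Start | v | v Z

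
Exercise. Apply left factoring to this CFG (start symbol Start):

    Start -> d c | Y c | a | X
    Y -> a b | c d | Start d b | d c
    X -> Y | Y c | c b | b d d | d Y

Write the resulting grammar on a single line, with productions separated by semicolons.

Start -> d c | Y c | a | X; Y -> a b | c d | Start d b | d c; X -> c b | b d d | d Y | Y X1; X1 -> ε | c

X has alternatives sharing prefix 'Y': factor to X → Y X1 with X1 → ε | c.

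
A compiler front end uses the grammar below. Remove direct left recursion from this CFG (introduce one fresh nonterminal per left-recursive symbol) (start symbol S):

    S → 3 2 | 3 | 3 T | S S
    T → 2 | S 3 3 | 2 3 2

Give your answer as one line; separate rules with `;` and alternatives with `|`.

S is directly left-recursive.
For S: α = {S}, β = {3 2, 3, 3 T}. Rewrite as S → β S' and S' → α S' | ε.

S → 3 2 S' | 3 S' | 3 T S'; T → 2 | S 3 3 | 2 3 2; S' → S S' | ε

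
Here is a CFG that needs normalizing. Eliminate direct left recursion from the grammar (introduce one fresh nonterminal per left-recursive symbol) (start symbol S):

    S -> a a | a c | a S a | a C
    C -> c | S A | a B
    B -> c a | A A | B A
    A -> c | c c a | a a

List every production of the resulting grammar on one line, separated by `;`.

S -> a a | a c | a S a | a C; C -> c | S A | a B; B -> c a B' | A A B'; A -> c | c c a | a a; B' -> A B' | eps

Directly left-recursive nonterminal: B.
For B: α = {A}, β = {c a, A A}. Rewrite as B → β B' and B' → α B' | ε.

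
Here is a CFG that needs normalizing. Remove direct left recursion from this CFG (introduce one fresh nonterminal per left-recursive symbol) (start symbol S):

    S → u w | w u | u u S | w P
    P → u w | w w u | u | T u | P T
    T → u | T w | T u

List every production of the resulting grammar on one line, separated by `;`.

P, T are directly left-recursive.
For P: α = {T}, β = {u w, w w u, u, T u}. Rewrite as P → β P' and P' → α P' | ε.
For T: α = {w, u}, β = {u}. Rewrite as T → β T' and T' → α T' | ε.

S → u w | w u | u u S | w P; P → u w P' | w w u P' | u P' | T u P'; T → u T'; P' → T P' | ε; T' → w T' | u T' | ε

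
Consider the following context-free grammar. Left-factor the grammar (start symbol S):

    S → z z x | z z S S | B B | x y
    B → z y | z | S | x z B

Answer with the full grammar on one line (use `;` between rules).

S → B B | x y | z z S'; B → S | x z B | z B'; S' → x | S S; B' → y | epsilon

S has alternatives sharing prefix 'z z': factor to S → z z S' with S' → x | S S.
B has alternatives sharing prefix 'z': factor to B → z B' with B' → y | ε.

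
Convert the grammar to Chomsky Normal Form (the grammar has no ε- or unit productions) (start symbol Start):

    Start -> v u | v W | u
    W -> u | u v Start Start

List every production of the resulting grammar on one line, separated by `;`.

Start -> X1 X2 | X1 W | u; W -> u | X2 Y1; X1 -> v; X2 -> u; Y1 -> X1 Y2; Y2 -> Start Start

Introduce a nonterminal for each terminal appearing in a rule of length ≥ 2: X1 → v, X2 → u.
Binarize each right-hand side of length ≥ 3 by chaining fresh nonterminals (Y1, Y2, …): affected rules were W → X2 X1 Start Start.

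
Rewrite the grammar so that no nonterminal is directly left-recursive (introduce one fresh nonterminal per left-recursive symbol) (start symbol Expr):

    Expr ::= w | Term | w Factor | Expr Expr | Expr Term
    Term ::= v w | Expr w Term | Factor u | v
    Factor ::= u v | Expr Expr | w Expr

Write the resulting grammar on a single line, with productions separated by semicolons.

Expr ::= w Expr1 | Term Expr1 | w Factor Expr1; Term ::= v w | Expr w Term | Factor u | v; Factor ::= u v | Expr Expr | w Expr; Expr1 ::= Expr Expr1 | Term Expr1 | ε

Expr is directly left-recursive.
For Expr: α = {Expr, Term}, β = {w, Term, w Factor}. Rewrite as Expr → β Expr1 and Expr1 → α Expr1 | ε.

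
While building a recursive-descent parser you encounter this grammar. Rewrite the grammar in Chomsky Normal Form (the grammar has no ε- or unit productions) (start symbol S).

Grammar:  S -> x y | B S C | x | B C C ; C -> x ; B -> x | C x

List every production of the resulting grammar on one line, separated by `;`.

S -> X1 X2 | B Y1 | x | B Y2; C -> x; B -> x | C X1; X1 -> x; X2 -> y; Y1 -> S C; Y2 -> C C

Introduce a nonterminal for each terminal appearing in a rule of length ≥ 2: X1 → x, X2 → y.
Binarize each right-hand side of length ≥ 3 by chaining fresh nonterminals (Y1, Y2, …): affected rules were S → B S C; S → B C C.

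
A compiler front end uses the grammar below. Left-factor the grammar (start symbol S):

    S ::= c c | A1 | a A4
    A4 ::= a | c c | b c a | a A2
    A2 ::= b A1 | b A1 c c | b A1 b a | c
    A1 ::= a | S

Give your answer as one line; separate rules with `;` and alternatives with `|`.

A4 has alternatives sharing prefix 'a': factor to A4 → a A4' with A4' → ε | A2.
A2 has alternatives sharing prefix 'b A1': factor to A2 → b A1 A2' with A2' → ε | c c | b a.

S ::= c c | A1 | a A4; A4 ::= c c | b c a | a A4'; A2 ::= c | b A1 A2'; A1 ::= a | S; A4' ::= ε | A2; A2' ::= ε | c c | b a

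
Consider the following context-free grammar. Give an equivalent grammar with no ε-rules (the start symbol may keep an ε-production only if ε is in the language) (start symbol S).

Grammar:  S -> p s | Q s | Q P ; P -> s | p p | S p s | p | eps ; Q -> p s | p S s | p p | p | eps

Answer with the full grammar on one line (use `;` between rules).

Nullable set = {P, Q, S}.
ε ∈ L(G) since S is nullable, so keep S → ε.
Expand every rule over subsets of its nullable positions: S → Q s gives Q s | s. S → Q P gives Q P | Q | P. P → S p s gives S p s | p s.

S -> p s | Q s | s | Q P | Q | P | eps; P -> s | p p | S p s | p s | p; Q -> p s | p S s | p p | p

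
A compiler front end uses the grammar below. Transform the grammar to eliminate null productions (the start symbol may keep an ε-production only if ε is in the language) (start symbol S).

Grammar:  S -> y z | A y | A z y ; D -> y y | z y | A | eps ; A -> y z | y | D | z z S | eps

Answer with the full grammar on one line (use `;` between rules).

Nullable nonterminals: {A, D}.
ε ∉ L(G), so no ε-production is kept.
Expand every rule over subsets of its nullable positions: S → A y gives A y | y. S → A z y gives A z y | z y.

S -> y z | A y | y | A z y | z y; D -> y y | z y | A; A -> y z | y | D | z z S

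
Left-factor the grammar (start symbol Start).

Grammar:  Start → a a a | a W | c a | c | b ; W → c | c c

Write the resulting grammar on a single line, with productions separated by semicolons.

Start has alternatives sharing prefix 'a': factor to Start → a Start1 with Start1 → a a | W.
Start has alternatives sharing prefix 'c': factor to Start → c Start2 with Start2 → a | ε.
W has alternatives sharing prefix 'c': factor to W → c W1 with W1 → ε | c.

Start → b | a Start1 | c Start2; W → c W1; Start1 → a a | W; Start2 → a | ε; W1 → ε | c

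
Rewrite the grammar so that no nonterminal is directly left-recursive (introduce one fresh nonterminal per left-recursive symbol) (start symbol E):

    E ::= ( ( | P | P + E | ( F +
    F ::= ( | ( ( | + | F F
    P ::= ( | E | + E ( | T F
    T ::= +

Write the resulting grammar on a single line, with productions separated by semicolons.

E ::= ( ( | P | P + E | ( F +; F ::= ( F' | ( ( F' | + F'; P ::= ( | E | + E ( | T F; T ::= +; F' ::= F F' | ε

Left recursion appears on F.
For F: α = {F}, β = {(, ( (, +}. Rewrite as F → β F' and F' → α F' | ε.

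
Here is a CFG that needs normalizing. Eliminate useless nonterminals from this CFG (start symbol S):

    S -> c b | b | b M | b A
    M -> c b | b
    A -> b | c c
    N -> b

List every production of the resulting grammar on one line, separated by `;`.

Generating nonterminals: {A, M, N, S}.
Reachable from S after that: {A, M, S}.
Removed useless symbols: {N} and every production mentioning them.

S -> c b | b | b M | b A; M -> c b | b; A -> b | c c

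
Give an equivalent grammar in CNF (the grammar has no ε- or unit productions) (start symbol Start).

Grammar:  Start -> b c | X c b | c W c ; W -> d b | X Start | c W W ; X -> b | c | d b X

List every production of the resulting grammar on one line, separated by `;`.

Introduce a nonterminal for each terminal appearing in a rule of length ≥ 2: X1 → b, X2 → c, X3 → d.
Binarize each right-hand side of length ≥ 3 by chaining fresh nonterminals (Y1, Y2, …): affected rules were Start → X X2 X1; Start → X2 W X2; W → X2 W W; X → X3 X1 X.

Start -> X1 X2 | X Y1 | X2 Y2; W -> X3 X1 | X Start | X2 Y3; X -> b | c | X3 Y4; X1 -> b; X2 -> c; X3 -> d; Y1 -> X2 X1; Y2 -> W X2; Y3 -> W W; Y4 -> X1 X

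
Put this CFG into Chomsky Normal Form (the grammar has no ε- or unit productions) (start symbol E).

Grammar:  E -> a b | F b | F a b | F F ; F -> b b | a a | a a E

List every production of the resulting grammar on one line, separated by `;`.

E -> X1 X2 | F X2 | F Y1 | F F; F -> X2 X2 | X1 X1 | X1 Y2; X1 -> a; X2 -> b; Y1 -> X1 X2; Y2 -> X1 E

Introduce a nonterminal for each terminal appearing in a rule of length ≥ 2: X1 → a, X2 → b.
Binarize each right-hand side of length ≥ 3 by chaining fresh nonterminals (Y1, Y2, …): affected rules were E → F X1 X2; F → X1 X1 E.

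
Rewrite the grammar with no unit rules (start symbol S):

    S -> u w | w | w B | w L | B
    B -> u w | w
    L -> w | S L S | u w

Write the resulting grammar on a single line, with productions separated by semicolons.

S -> u w | w | w B | w L; B -> u w | w; L -> w | S L S | u w

Unit pairs: S ⇒* {B}.
Replace each nonterminal's rules with the union of the non-unit rules of every nonterminal it unit-derives.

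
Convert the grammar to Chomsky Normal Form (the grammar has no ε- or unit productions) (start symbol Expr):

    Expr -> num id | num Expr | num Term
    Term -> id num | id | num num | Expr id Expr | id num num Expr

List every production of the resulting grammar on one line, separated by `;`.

Expr -> X1 X2 | X1 Expr | X1 Term; Term -> X2 X1 | id | X1 X1 | Expr Y1 | X2 Y2; X1 -> num; X2 -> id; Y1 -> X2 Expr; Y2 -> X1 Y3; Y3 -> X1 Expr

Introduce a nonterminal for each terminal appearing in a rule of length ≥ 2: X1 → num, X2 → id.
Binarize each right-hand side of length ≥ 3 by chaining fresh nonterminals (Y1, Y2, …): affected rules were Term → Expr X2 Expr; Term → X2 X1 X1 Expr.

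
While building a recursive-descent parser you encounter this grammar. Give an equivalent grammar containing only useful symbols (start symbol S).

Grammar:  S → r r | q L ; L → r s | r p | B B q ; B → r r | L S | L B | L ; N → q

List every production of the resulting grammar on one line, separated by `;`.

S → r r | q L; L → r s | r p | B B q; B → r r | L S | L B | L

Generating nonterminals: {B, L, N, S}.
Reachable from S after that: {B, L, S}.
Removed useless symbols: {N} and every production mentioning them.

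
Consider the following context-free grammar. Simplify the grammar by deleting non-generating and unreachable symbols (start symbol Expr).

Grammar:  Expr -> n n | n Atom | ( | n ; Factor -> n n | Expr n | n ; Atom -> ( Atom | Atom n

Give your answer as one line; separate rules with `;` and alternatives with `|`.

Generating nonterminals: {Expr, Factor}.
Reachable from Expr after that: {Expr}.
Removed useless symbols: {Atom, Factor} and every production mentioning them.

Expr -> n n | ( | n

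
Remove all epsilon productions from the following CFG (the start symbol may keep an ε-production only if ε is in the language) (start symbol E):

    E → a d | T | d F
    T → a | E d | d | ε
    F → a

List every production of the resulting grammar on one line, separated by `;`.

E → a d | T | d F | ε; T → a | E d | d; F → a

The nullable symbols are {E, T}.
ε ∈ L(G) since E is nullable, so keep E → ε.
For each production, add variants omitting each subset of nullable occurrences: T → E d gives E d | d.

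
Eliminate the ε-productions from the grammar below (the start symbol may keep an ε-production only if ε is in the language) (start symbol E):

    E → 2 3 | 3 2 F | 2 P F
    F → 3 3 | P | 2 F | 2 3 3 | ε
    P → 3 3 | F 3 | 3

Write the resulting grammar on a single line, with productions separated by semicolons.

E → 2 3 | 3 2 F | 3 2 | 2 P F | 2 P; F → 3 3 | P | 2 F | 2 | 2 3 3; P → 3 3 | F 3 | 3

Nullable set = {F}.
ε ∉ L(G), so no ε-production is kept.
Expand every rule over subsets of its nullable positions: E → 3 2 F gives 3 2 F | 3 2. E → 2 P F gives 2 P F | 2 P. F → 2 F gives 2 F | 2. P → F 3 gives F 3 | 3.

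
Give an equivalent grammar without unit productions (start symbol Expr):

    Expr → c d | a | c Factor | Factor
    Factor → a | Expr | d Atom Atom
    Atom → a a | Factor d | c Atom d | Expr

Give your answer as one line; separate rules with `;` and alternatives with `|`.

Unit pairs: Atom ⇒* {Expr, Factor}; Expr ⇒* {Factor}; Factor ⇒* {Expr}.
For each unit pair (A, B), copy every non-unit production of B to A, then drop all unit productions.

Expr → a | d Atom Atom | c d | c Factor; Factor → a | d Atom Atom | c d | c Factor; Atom → a a | Factor d | c Atom d | a | d Atom Atom | c d | c Factor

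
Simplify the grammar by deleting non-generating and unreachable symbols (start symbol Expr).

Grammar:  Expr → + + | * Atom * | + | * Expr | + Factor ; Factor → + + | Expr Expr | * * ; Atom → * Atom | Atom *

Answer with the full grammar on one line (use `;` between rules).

Expr → + + | + | * Expr | + Factor; Factor → + + | Expr Expr | * *

Generating nonterminals: {Expr, Factor}.
Reachable from Expr after that: {Expr, Factor}.
Removed useless symbols: {Atom} and every production mentioning them.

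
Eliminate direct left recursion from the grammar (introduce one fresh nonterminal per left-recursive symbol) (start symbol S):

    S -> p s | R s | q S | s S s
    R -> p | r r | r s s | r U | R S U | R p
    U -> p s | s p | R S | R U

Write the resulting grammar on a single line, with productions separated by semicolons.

S -> p s | R s | q S | s S s; R -> p R' | r r R' | r s s R' | r U R'; U -> p s | s p | R S | R U; R' -> S U R' | p R' | epsilon

R is directly left-recursive.
For R: α = {S U, p}, β = {p, r r, r s s, r U}. Rewrite as R → β R' and R' → α R' | ε.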